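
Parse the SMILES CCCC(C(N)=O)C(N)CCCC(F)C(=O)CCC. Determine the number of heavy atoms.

19

Every atom symbol written in the SMILES (organic subset) is one heavy atom; implicit H are not written.
Heavy atoms by element → C:14, F:1, N:2, O:2.
Total: 19.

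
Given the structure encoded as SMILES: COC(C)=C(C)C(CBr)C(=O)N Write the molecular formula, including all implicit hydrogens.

Walk through each heavy atom and fill implicit hydrogens from standard valence (C 4, N 3, O 2, S 2, halogen 1):
  atom 1: C, bond orders sum to 1 (valence 4) → 3 H
  atom 2: O, bond orders sum to 2 (valence 2) → 0 H
  atom 3: C, bond orders sum to 4 (valence 4) → 0 H
  atom 4: C, bond orders sum to 1 (valence 4) → 3 H
  atom 5: C, bond orders sum to 4 (valence 4) → 0 H
  atom 6: C, bond orders sum to 1 (valence 4) → 3 H
  atom 7: C, bond orders sum to 3 (valence 4) → 1 H
  atom 8: C, bond orders sum to 2 (valence 4) → 2 H
  atom 9: Br (halogen, monovalent) → 0 H
  atom 10: C, bond orders sum to 4 (valence 4) → 0 H
  atom 11: O, bond orders sum to 2 (valence 2) → 0 H
  atom 12: N, bond orders sum to 1 (valence 3) → 2 H
Totals → C:8, H:14, Br:1, N:1, O:2.
In Hill order: C8H14BrNO2.

C8H14BrNO2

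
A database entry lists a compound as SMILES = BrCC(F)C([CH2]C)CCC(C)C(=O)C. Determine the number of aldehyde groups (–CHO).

Scan the SMILES for the aldehyde motif — none present.
Groups that are present: 1 ketone.

0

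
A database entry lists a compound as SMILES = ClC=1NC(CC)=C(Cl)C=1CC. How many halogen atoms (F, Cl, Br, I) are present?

Halogen atoms appear at heavy-atom positions 1, 8 (2×Cl).
Halogen count: 2.

2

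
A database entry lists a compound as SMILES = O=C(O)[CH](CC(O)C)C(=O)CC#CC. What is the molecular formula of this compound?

C10H14O4

Walk through each heavy atom and fill implicit hydrogens from standard valence (C 4, N 3, O 2, S 2, halogen 1):
  atom 1: O, bond orders sum to 2 (valence 2) → 0 H
  atom 2: C, bond orders sum to 4 (valence 4) → 0 H
  atom 3: O, bond orders sum to 1 (valence 2) → 1 H
  atom 4: C with explicit H count 1
  atom 5: C, bond orders sum to 2 (valence 4) → 2 H
  atom 6: C, bond orders sum to 3 (valence 4) → 1 H
  atom 7: O, bond orders sum to 1 (valence 2) → 1 H
  atom 8: C, bond orders sum to 1 (valence 4) → 3 H
  atom 9: C, bond orders sum to 4 (valence 4) → 0 H
  atom 10: O, bond orders sum to 2 (valence 2) → 0 H
  atom 11: C, bond orders sum to 2 (valence 4) → 2 H
  atom 12: C, bond orders sum to 4 (valence 4) → 0 H
  atom 13: C, bond orders sum to 4 (valence 4) → 0 H
  atom 14: C, bond orders sum to 1 (valence 4) → 3 H
Totals → C:10, H:14, O:4.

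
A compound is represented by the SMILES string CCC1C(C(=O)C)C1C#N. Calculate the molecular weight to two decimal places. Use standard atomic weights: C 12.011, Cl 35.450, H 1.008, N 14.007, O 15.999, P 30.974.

First, the molecular formula is C8H11NO (counting implicit H from valence).
  C: 8 × 12.011 = 96.088
  H: 11 × 1.008 = 11.088
  N: 1 × 14.007 = 14.007
  O: 1 × 15.999 = 15.999
Sum: 8×12.011 + 11×1.008 + 1×14.007 + 1×15.999 = 137.182 → 137.18 g/mol.

137.18 g/mol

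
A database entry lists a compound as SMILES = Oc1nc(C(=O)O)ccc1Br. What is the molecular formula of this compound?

Walk through each heavy atom and fill implicit hydrogens from standard valence (C 4, N 3, O 2, S 2, halogen 1); for lowercase aromatic atoms, an aromatic c carries 1 H when it has two neighbours and 0 H with three, and aromatic n carries 0 H:
  atom 1: O, bond orders sum to 1 (valence 2) → 1 H
  atom 2: aromatic c, 3 neighbours → 0 H
  atom 3: aromatic n, 2 neighbours → 0 H
  atom 4: aromatic c, 3 neighbours → 0 H
  atom 5: C, bond orders sum to 4 (valence 4) → 0 H
  atom 6: O, bond orders sum to 2 (valence 2) → 0 H
  atom 7: O, bond orders sum to 1 (valence 2) → 1 H
  atom 8: aromatic c, 2 neighbours → 1 H
  atom 9: aromatic c, 2 neighbours → 1 H
  atom 10: aromatic c, 3 neighbours → 0 H
  atom 11: Br (halogen, monovalent) → 0 H
Totals → C:6, H:4, Br:1, N:1, O:3.

C6H4BrNO3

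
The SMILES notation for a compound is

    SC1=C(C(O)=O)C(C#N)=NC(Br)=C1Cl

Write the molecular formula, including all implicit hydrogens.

Walk through each heavy atom and fill implicit hydrogens from standard valence (C 4, N 3, O 2, S 2, halogen 1):
  atom 1: S, bond orders sum to 1 (valence 2) → 1 H
  atom 2: C, bond orders sum to 4 (valence 4) → 0 H
  atom 3: C, bond orders sum to 4 (valence 4) → 0 H
  atom 4: C, bond orders sum to 4 (valence 4) → 0 H
  atom 5: O, bond orders sum to 1 (valence 2) → 1 H
  atom 6: O, bond orders sum to 2 (valence 2) → 0 H
  atom 7: C, bond orders sum to 4 (valence 4) → 0 H
  atom 8: C, bond orders sum to 4 (valence 4) → 0 H
  atom 9: N, bond orders sum to 3 (valence 3) → 0 H
  atom 10: N, bond orders sum to 3 (valence 3) → 0 H
  atom 11: C, bond orders sum to 4 (valence 4) → 0 H
  atom 12: Br (halogen, monovalent) → 0 H
  atom 13: C, bond orders sum to 4 (valence 4) → 0 H
  atom 14: Cl (halogen, monovalent) → 0 H
Totals → C:7, H:2, Br:1, Cl:1, N:2, O:2, S:1.

C7H2BrClN2O2S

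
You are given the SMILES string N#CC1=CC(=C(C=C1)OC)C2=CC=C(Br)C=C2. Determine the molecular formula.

C14H10BrNO

Walk through each heavy atom and fill implicit hydrogens from standard valence (C 4, N 3, O 2, S 2, halogen 1):
  atom 1: N, bond orders sum to 3 (valence 3) → 0 H
  atom 2: C, bond orders sum to 4 (valence 4) → 0 H
  atom 3: C, bond orders sum to 4 (valence 4) → 0 H
  atom 4: C, bond orders sum to 3 (valence 4) → 1 H
  atom 5: C, bond orders sum to 4 (valence 4) → 0 H
  atom 6: C, bond orders sum to 4 (valence 4) → 0 H
  atom 7: C, bond orders sum to 3 (valence 4) → 1 H
  atom 8: C, bond orders sum to 3 (valence 4) → 1 H
  atom 9: O, bond orders sum to 2 (valence 2) → 0 H
  atom 10: C, bond orders sum to 1 (valence 4) → 3 H
  atom 11: C, bond orders sum to 4 (valence 4) → 0 H
  atom 12: C, bond orders sum to 3 (valence 4) → 1 H
  atom 13: C, bond orders sum to 3 (valence 4) → 1 H
  atom 14: C, bond orders sum to 4 (valence 4) → 0 H
  atom 15: Br (halogen, monovalent) → 0 H
  atom 16: C, bond orders sum to 3 (valence 4) → 1 H
  atom 17: C, bond orders sum to 3 (valence 4) → 1 H
Totals → C:14, H:10, Br:1, N:1, O:1.
In Hill order: C14H10BrNO.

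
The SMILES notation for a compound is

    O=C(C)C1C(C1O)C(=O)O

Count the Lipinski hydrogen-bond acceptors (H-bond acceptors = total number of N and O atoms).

N atoms: 0; O atoms: 4.
Lipinski HBA = 0 + 4 = 4.

4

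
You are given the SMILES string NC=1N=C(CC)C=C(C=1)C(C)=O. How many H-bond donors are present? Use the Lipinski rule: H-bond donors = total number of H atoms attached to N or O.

2

Donors: find every N or O and count the H atoms it carries.
  atom 1 (N): bond orders sum to 1 → 2 H
  atom 3 (N): bond orders sum to 3 → 0 H
  atom 12 (O): bond orders sum to 2 → 0 H
Lipinski HBD = 2.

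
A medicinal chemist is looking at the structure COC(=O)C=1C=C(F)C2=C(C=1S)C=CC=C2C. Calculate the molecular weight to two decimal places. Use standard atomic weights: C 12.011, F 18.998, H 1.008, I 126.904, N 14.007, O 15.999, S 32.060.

250.29 g/mol

First, the molecular formula is C13H11FO2S (counting implicit H from valence).
  C: 13 × 12.011 = 156.143
  F: 1 × 18.998 = 18.998
  H: 11 × 1.008 = 11.088
  O: 2 × 15.999 = 31.998
  S: 1 × 32.060 = 32.060
Sum: 13×12.011 + 1×18.998 + 11×1.008 + 2×15.999 + 1×32.060 = 250.287 → 250.29 g/mol.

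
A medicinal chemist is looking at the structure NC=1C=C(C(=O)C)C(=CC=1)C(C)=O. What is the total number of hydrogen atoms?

11

Walk through each heavy atom and fill implicit hydrogens from standard valence (C 4, N 3, O 2, S 2, halogen 1):
  atom 1: N, bond orders sum to 1 (valence 3) → 2 H
  atom 2: C, bond orders sum to 4 (valence 4) → 0 H
  atom 3: C, bond orders sum to 3 (valence 4) → 1 H
  atom 4: C, bond orders sum to 4 (valence 4) → 0 H
  atom 5: C, bond orders sum to 4 (valence 4) → 0 H
  atom 6: O, bond orders sum to 2 (valence 2) → 0 H
  atom 7: C, bond orders sum to 1 (valence 4) → 3 H
  atom 8: C, bond orders sum to 4 (valence 4) → 0 H
  atom 9: C, bond orders sum to 3 (valence 4) → 1 H
  atom 10: C, bond orders sum to 3 (valence 4) → 1 H
  atom 11: C, bond orders sum to 4 (valence 4) → 0 H
  atom 12: C, bond orders sum to 1 (valence 4) → 3 H
  atom 13: O, bond orders sum to 2 (valence 2) → 0 H
Total hydrogens: 11.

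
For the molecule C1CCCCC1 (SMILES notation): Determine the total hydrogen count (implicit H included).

12

Walk through each heavy atom and fill implicit hydrogens from standard valence (C 4, N 3, O 2, S 2, halogen 1):
  atom 1: C, bond orders sum to 2 (valence 4) → 2 H
  atom 2: C, bond orders sum to 2 (valence 4) → 2 H
  atom 3: C, bond orders sum to 2 (valence 4) → 2 H
  atom 4: C, bond orders sum to 2 (valence 4) → 2 H
  atom 5: C, bond orders sum to 2 (valence 4) → 2 H
  atom 6: C, bond orders sum to 2 (valence 4) → 2 H
Total hydrogens: 12.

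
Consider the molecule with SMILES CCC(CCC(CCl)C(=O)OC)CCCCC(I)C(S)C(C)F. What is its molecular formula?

C17H31ClFIO2S

Walk through each heavy atom and fill implicit hydrogens from standard valence (C 4, N 3, O 2, S 2, halogen 1):
  atom 1: C, bond orders sum to 1 (valence 4) → 3 H
  atom 2: C, bond orders sum to 2 (valence 4) → 2 H
  atom 3: C, bond orders sum to 3 (valence 4) → 1 H
  atom 4: C, bond orders sum to 2 (valence 4) → 2 H
  atom 5: C, bond orders sum to 2 (valence 4) → 2 H
  atom 6: C, bond orders sum to 3 (valence 4) → 1 H
  atom 7: C, bond orders sum to 2 (valence 4) → 2 H
  atom 8: Cl (halogen, monovalent) → 0 H
  atom 9: C, bond orders sum to 4 (valence 4) → 0 H
  atom 10: O, bond orders sum to 2 (valence 2) → 0 H
  atom 11: O, bond orders sum to 2 (valence 2) → 0 H
  atom 12: C, bond orders sum to 1 (valence 4) → 3 H
  atom 13: C, bond orders sum to 2 (valence 4) → 2 H
  atom 14: C, bond orders sum to 2 (valence 4) → 2 H
  atom 15: C, bond orders sum to 2 (valence 4) → 2 H
  atom 16: C, bond orders sum to 2 (valence 4) → 2 H
  atom 17: C, bond orders sum to 3 (valence 4) → 1 H
  atom 18: I (halogen, monovalent) → 0 H
  atom 19: C, bond orders sum to 3 (valence 4) → 1 H
  atom 20: S, bond orders sum to 1 (valence 2) → 1 H
  atom 21: C, bond orders sum to 3 (valence 4) → 1 H
  atom 22: C, bond orders sum to 1 (valence 4) → 3 H
  atom 23: F (halogen, monovalent) → 0 H
Totals → C:17, H:31, Cl:1, F:1, I:1, O:2, S:1.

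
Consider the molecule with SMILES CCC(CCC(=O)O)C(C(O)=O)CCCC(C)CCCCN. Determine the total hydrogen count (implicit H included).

Walk through each heavy atom and fill implicit hydrogens from standard valence (C 4, N 3, O 2, S 2, halogen 1):
  atom 1: C, bond orders sum to 1 (valence 4) → 3 H
  atom 2: C, bond orders sum to 2 (valence 4) → 2 H
  atom 3: C, bond orders sum to 3 (valence 4) → 1 H
  atom 4: C, bond orders sum to 2 (valence 4) → 2 H
  atom 5: C, bond orders sum to 2 (valence 4) → 2 H
  atom 6: C, bond orders sum to 4 (valence 4) → 0 H
  atom 7: O, bond orders sum to 2 (valence 2) → 0 H
  atom 8: O, bond orders sum to 1 (valence 2) → 1 H
  atom 9: C, bond orders sum to 3 (valence 4) → 1 H
  atom 10: C, bond orders sum to 4 (valence 4) → 0 H
  atom 11: O, bond orders sum to 1 (valence 2) → 1 H
  atom 12: O, bond orders sum to 2 (valence 2) → 0 H
  atom 13: C, bond orders sum to 2 (valence 4) → 2 H
  atom 14: C, bond orders sum to 2 (valence 4) → 2 H
  atom 15: C, bond orders sum to 2 (valence 4) → 2 H
  atom 16: C, bond orders sum to 3 (valence 4) → 1 H
  atom 17: C, bond orders sum to 1 (valence 4) → 3 H
  atom 18: C, bond orders sum to 2 (valence 4) → 2 H
  atom 19: C, bond orders sum to 2 (valence 4) → 2 H
  atom 20: C, bond orders sum to 2 (valence 4) → 2 H
  atom 21: C, bond orders sum to 2 (valence 4) → 2 H
  atom 22: N, bond orders sum to 1 (valence 3) → 2 H
Total hydrogens: 33.

33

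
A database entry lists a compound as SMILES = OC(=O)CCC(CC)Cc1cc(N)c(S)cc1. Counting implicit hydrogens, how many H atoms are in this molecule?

Walk through each heavy atom and fill implicit hydrogens from standard valence (C 4, N 3, O 2, S 2, halogen 1); for lowercase aromatic atoms, an aromatic c carries 1 H when it has two neighbours and 0 H with three, and aromatic n carries 0 H:
  atom 1: O, bond orders sum to 1 (valence 2) → 1 H
  atom 2: C, bond orders sum to 4 (valence 4) → 0 H
  atom 3: O, bond orders sum to 2 (valence 2) → 0 H
  atom 4: C, bond orders sum to 2 (valence 4) → 2 H
  atom 5: C, bond orders sum to 2 (valence 4) → 2 H
  atom 6: C, bond orders sum to 3 (valence 4) → 1 H
  atom 7: C, bond orders sum to 2 (valence 4) → 2 H
  atom 8: C, bond orders sum to 1 (valence 4) → 3 H
  atom 9: C, bond orders sum to 2 (valence 4) → 2 H
  atom 10: aromatic c, 3 neighbours → 0 H
  atom 11: aromatic c, 2 neighbours → 1 H
  atom 12: aromatic c, 3 neighbours → 0 H
  atom 13: N, bond orders sum to 1 (valence 3) → 2 H
  atom 14: aromatic c, 3 neighbours → 0 H
  atom 15: S, bond orders sum to 1 (valence 2) → 1 H
  atom 16: aromatic c, 2 neighbours → 1 H
  atom 17: aromatic c, 2 neighbours → 1 H
Total hydrogens: 19.

19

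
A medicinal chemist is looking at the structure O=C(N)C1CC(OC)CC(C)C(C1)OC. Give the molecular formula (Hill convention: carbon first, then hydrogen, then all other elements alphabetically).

Walk through each heavy atom and fill implicit hydrogens from standard valence (C 4, N 3, O 2, S 2, halogen 1):
  atom 1: O, bond orders sum to 2 (valence 2) → 0 H
  atom 2: C, bond orders sum to 4 (valence 4) → 0 H
  atom 3: N, bond orders sum to 1 (valence 3) → 2 H
  atom 4: C, bond orders sum to 3 (valence 4) → 1 H
  atom 5: C, bond orders sum to 2 (valence 4) → 2 H
  atom 6: C, bond orders sum to 3 (valence 4) → 1 H
  atom 7: O, bond orders sum to 2 (valence 2) → 0 H
  atom 8: C, bond orders sum to 1 (valence 4) → 3 H
  atom 9: C, bond orders sum to 2 (valence 4) → 2 H
  atom 10: C, bond orders sum to 3 (valence 4) → 1 H
  atom 11: C, bond orders sum to 1 (valence 4) → 3 H
  atom 12: C, bond orders sum to 3 (valence 4) → 1 H
  atom 13: C, bond orders sum to 2 (valence 4) → 2 H
  atom 14: O, bond orders sum to 2 (valence 2) → 0 H
  atom 15: C, bond orders sum to 1 (valence 4) → 3 H
Totals → C:11, H:21, N:1, O:3.

C11H21NO3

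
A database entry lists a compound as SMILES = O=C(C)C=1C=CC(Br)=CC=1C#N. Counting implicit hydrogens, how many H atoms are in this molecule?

Walk through each heavy atom and fill implicit hydrogens from standard valence (C 4, N 3, O 2, S 2, halogen 1):
  atom 1: O, bond orders sum to 2 (valence 2) → 0 H
  atom 2: C, bond orders sum to 4 (valence 4) → 0 H
  atom 3: C, bond orders sum to 1 (valence 4) → 3 H
  atom 4: C, bond orders sum to 4 (valence 4) → 0 H
  atom 5: C, bond orders sum to 3 (valence 4) → 1 H
  atom 6: C, bond orders sum to 3 (valence 4) → 1 H
  atom 7: C, bond orders sum to 4 (valence 4) → 0 H
  atom 8: Br (halogen, monovalent) → 0 H
  atom 9: C, bond orders sum to 3 (valence 4) → 1 H
  atom 10: C, bond orders sum to 4 (valence 4) → 0 H
  atom 11: C, bond orders sum to 4 (valence 4) → 0 H
  atom 12: N, bond orders sum to 3 (valence 3) → 0 H
Total hydrogens: 6.

6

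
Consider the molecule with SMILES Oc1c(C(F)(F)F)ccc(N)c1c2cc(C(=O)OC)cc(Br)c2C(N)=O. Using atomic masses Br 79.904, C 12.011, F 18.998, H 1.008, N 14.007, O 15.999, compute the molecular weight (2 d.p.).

433.18 g/mol

First, the molecular formula is C16H12BrF3N2O4 (counting implicit H from valence).
  Br: 1 × 79.904 = 79.904
  C: 16 × 12.011 = 192.176
  F: 3 × 18.998 = 56.994
  H: 12 × 1.008 = 12.096
  N: 2 × 14.007 = 28.014
  O: 4 × 15.999 = 63.996
Sum: 1×79.904 + 16×12.011 + 3×18.998 + 12×1.008 + 2×14.007 + 4×15.999 = 433.180 → 433.18 g/mol.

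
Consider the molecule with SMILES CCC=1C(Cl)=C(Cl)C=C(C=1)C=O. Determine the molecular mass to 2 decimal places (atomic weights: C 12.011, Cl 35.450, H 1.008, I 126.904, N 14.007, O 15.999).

First, the molecular formula is C9H8Cl2O (counting implicit H from valence).
  C: 9 × 12.011 = 108.099
  Cl: 2 × 35.450 = 70.900
  H: 8 × 1.008 = 8.064
  O: 1 × 15.999 = 15.999
Sum: 9×12.011 + 2×35.450 + 8×1.008 + 1×15.999 = 203.062 → 203.06 g/mol.

203.06 g/mol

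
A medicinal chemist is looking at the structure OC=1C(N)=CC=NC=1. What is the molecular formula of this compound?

Walk through each heavy atom and fill implicit hydrogens from standard valence (C 4, N 3, O 2, S 2, halogen 1):
  atom 1: O, bond orders sum to 1 (valence 2) → 1 H
  atom 2: C, bond orders sum to 4 (valence 4) → 0 H
  atom 3: C, bond orders sum to 4 (valence 4) → 0 H
  atom 4: N, bond orders sum to 1 (valence 3) → 2 H
  atom 5: C, bond orders sum to 3 (valence 4) → 1 H
  atom 6: C, bond orders sum to 3 (valence 4) → 1 H
  atom 7: N, bond orders sum to 3 (valence 3) → 0 H
  atom 8: C, bond orders sum to 3 (valence 4) → 1 H
Totals → C:5, H:6, N:2, O:1.

C5H6N2O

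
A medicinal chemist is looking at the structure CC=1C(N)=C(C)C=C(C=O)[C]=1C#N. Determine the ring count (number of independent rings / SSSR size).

In SMILES, each pair of matching ring-closure digits denotes one ring-closing bond; the number of such bonds equals the number of independent rings.
Ring-closure bonds here: 1.

1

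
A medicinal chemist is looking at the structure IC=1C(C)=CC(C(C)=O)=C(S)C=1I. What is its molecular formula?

C9H8I2OS

Walk through each heavy atom and fill implicit hydrogens from standard valence (C 4, N 3, O 2, S 2, halogen 1):
  atom 1: I (halogen, monovalent) → 0 H
  atom 2: C, bond orders sum to 4 (valence 4) → 0 H
  atom 3: C, bond orders sum to 4 (valence 4) → 0 H
  atom 4: C, bond orders sum to 1 (valence 4) → 3 H
  atom 5: C, bond orders sum to 3 (valence 4) → 1 H
  atom 6: C, bond orders sum to 4 (valence 4) → 0 H
  atom 7: C, bond orders sum to 4 (valence 4) → 0 H
  atom 8: C, bond orders sum to 1 (valence 4) → 3 H
  atom 9: O, bond orders sum to 2 (valence 2) → 0 H
  atom 10: C, bond orders sum to 4 (valence 4) → 0 H
  atom 11: S, bond orders sum to 1 (valence 2) → 1 H
  atom 12: C, bond orders sum to 4 (valence 4) → 0 H
  atom 13: I (halogen, monovalent) → 0 H
Totals → C:9, H:8, I:2, O:1, S:1.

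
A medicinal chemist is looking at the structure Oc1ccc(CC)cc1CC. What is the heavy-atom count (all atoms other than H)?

Every atom symbol written in the SMILES (organic subset) is one heavy atom; implicit H are not written.
Heavy atoms by element → C:10, O:1.
Total: 11.

11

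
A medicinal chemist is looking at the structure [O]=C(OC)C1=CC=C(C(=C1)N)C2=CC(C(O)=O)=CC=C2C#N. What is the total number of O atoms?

Scan the SMILES for O atoms (remember two-letter symbols like Cl and Br are single atoms).
Oxygen count: 4.

4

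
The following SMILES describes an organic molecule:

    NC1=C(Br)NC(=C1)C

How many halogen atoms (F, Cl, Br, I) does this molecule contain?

1

Halogen atoms appear at heavy-atom position 4 (1×Br).
Other groups present: 1 primary amine.
Halogen count: 1.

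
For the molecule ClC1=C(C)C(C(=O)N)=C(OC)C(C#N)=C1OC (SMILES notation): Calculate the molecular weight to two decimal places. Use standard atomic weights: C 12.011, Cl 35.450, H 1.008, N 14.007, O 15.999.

First, the molecular formula is C11H11ClN2O3 (counting implicit H from valence).
  C: 11 × 12.011 = 132.121
  Cl: 1 × 35.450 = 35.450
  H: 11 × 1.008 = 11.088
  N: 2 × 14.007 = 28.014
  O: 3 × 15.999 = 47.997
Sum: 11×12.011 + 1×35.450 + 11×1.008 + 2×14.007 + 3×15.999 = 254.670 → 254.67 g/mol.

254.67 g/mol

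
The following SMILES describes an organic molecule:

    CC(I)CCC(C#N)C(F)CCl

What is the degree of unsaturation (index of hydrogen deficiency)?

2

Molecular formula: C8H12ClFIN.
DoU = (2C + 2 + N − H − X) / 2, where X is the halogen count and O/S are ignored.
    = (2·8 + 2 + 1 − 12 − 3) / 2 = 4 / 2 = 2.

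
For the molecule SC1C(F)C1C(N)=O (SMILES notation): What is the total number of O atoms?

1

Scan the SMILES for O atoms (remember two-letter symbols like Cl and Br are single atoms).
Oxygen count: 1.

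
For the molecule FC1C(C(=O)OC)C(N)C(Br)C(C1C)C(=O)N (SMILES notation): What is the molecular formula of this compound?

C10H16BrFN2O3

Walk through each heavy atom and fill implicit hydrogens from standard valence (C 4, N 3, O 2, S 2, halogen 1):
  atom 1: F (halogen, monovalent) → 0 H
  atom 2: C, bond orders sum to 3 (valence 4) → 1 H
  atom 3: C, bond orders sum to 3 (valence 4) → 1 H
  atom 4: C, bond orders sum to 4 (valence 4) → 0 H
  atom 5: O, bond orders sum to 2 (valence 2) → 0 H
  atom 6: O, bond orders sum to 2 (valence 2) → 0 H
  atom 7: C, bond orders sum to 1 (valence 4) → 3 H
  atom 8: C, bond orders sum to 3 (valence 4) → 1 H
  atom 9: N, bond orders sum to 1 (valence 3) → 2 H
  atom 10: C, bond orders sum to 3 (valence 4) → 1 H
  atom 11: Br (halogen, monovalent) → 0 H
  atom 12: C, bond orders sum to 3 (valence 4) → 1 H
  atom 13: C, bond orders sum to 3 (valence 4) → 1 H
  atom 14: C, bond orders sum to 1 (valence 4) → 3 H
  atom 15: C, bond orders sum to 4 (valence 4) → 0 H
  atom 16: O, bond orders sum to 2 (valence 2) → 0 H
  atom 17: N, bond orders sum to 1 (valence 3) → 2 H
Totals → C:10, H:16, Br:1, F:1, N:2, O:3.
In Hill order: C10H16BrFN2O3.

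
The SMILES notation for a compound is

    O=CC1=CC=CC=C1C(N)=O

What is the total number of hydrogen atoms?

Walk through each heavy atom and fill implicit hydrogens from standard valence (C 4, N 3, O 2, S 2, halogen 1):
  atom 1: O, bond orders sum to 2 (valence 2) → 0 H
  atom 2: C, bond orders sum to 3 (valence 4) → 1 H
  atom 3: C, bond orders sum to 4 (valence 4) → 0 H
  atom 4: C, bond orders sum to 3 (valence 4) → 1 H
  atom 5: C, bond orders sum to 3 (valence 4) → 1 H
  atom 6: C, bond orders sum to 3 (valence 4) → 1 H
  atom 7: C, bond orders sum to 3 (valence 4) → 1 H
  atom 8: C, bond orders sum to 4 (valence 4) → 0 H
  atom 9: C, bond orders sum to 4 (valence 4) → 0 H
  atom 10: N, bond orders sum to 1 (valence 3) → 2 H
  atom 11: O, bond orders sum to 2 (valence 2) → 0 H
Total hydrogens: 7.

7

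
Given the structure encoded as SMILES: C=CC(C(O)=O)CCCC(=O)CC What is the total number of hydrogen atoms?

16

Walk through each heavy atom and fill implicit hydrogens from standard valence (C 4, N 3, O 2, S 2, halogen 1):
  atom 1: C, bond orders sum to 2 (valence 4) → 2 H
  atom 2: C, bond orders sum to 3 (valence 4) → 1 H
  atom 3: C, bond orders sum to 3 (valence 4) → 1 H
  atom 4: C, bond orders sum to 4 (valence 4) → 0 H
  atom 5: O, bond orders sum to 1 (valence 2) → 1 H
  atom 6: O, bond orders sum to 2 (valence 2) → 0 H
  atom 7: C, bond orders sum to 2 (valence 4) → 2 H
  atom 8: C, bond orders sum to 2 (valence 4) → 2 H
  atom 9: C, bond orders sum to 2 (valence 4) → 2 H
  atom 10: C, bond orders sum to 4 (valence 4) → 0 H
  atom 11: O, bond orders sum to 2 (valence 2) → 0 H
  atom 12: C, bond orders sum to 2 (valence 4) → 2 H
  atom 13: C, bond orders sum to 1 (valence 4) → 3 H
Total hydrogens: 16.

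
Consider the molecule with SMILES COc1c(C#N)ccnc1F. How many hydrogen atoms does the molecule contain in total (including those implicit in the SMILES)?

5

Walk through each heavy atom and fill implicit hydrogens from standard valence (C 4, N 3, O 2, S 2, halogen 1); for lowercase aromatic atoms, an aromatic c carries 1 H when it has two neighbours and 0 H with three, and aromatic n carries 0 H:
  atom 1: C, bond orders sum to 1 (valence 4) → 3 H
  atom 2: O, bond orders sum to 2 (valence 2) → 0 H
  atom 3: aromatic c, 3 neighbours → 0 H
  atom 4: aromatic c, 3 neighbours → 0 H
  atom 5: C, bond orders sum to 4 (valence 4) → 0 H
  atom 6: N, bond orders sum to 3 (valence 3) → 0 H
  atom 7: aromatic c, 2 neighbours → 1 H
  atom 8: aromatic c, 2 neighbours → 1 H
  atom 9: aromatic n, 2 neighbours → 0 H
  atom 10: aromatic c, 3 neighbours → 0 H
  atom 11: F (halogen, monovalent) → 0 H
Total hydrogens: 5.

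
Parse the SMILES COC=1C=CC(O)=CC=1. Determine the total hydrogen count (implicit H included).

8

Walk through each heavy atom and fill implicit hydrogens from standard valence (C 4, N 3, O 2, S 2, halogen 1):
  atom 1: C, bond orders sum to 1 (valence 4) → 3 H
  atom 2: O, bond orders sum to 2 (valence 2) → 0 H
  atom 3: C, bond orders sum to 4 (valence 4) → 0 H
  atom 4: C, bond orders sum to 3 (valence 4) → 1 H
  atom 5: C, bond orders sum to 3 (valence 4) → 1 H
  atom 6: C, bond orders sum to 4 (valence 4) → 0 H
  atom 7: O, bond orders sum to 1 (valence 2) → 1 H
  atom 8: C, bond orders sum to 3 (valence 4) → 1 H
  atom 9: C, bond orders sum to 3 (valence 4) → 1 H
Total hydrogens: 8.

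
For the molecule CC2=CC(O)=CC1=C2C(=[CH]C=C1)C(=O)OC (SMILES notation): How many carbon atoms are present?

13

Count every carbon token in the SMILES (each C, including those in ring-closure positions and inside branches).
Carbon count: 13.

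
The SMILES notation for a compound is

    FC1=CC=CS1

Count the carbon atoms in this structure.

Count every carbon token in the SMILES (each C, including those in ring-closure positions and inside branches).
Carbon count: 4.

4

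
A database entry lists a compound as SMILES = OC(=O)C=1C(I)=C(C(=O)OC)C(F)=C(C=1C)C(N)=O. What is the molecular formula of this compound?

Walk through each heavy atom and fill implicit hydrogens from standard valence (C 4, N 3, O 2, S 2, halogen 1):
  atom 1: O, bond orders sum to 1 (valence 2) → 1 H
  atom 2: C, bond orders sum to 4 (valence 4) → 0 H
  atom 3: O, bond orders sum to 2 (valence 2) → 0 H
  atom 4: C, bond orders sum to 4 (valence 4) → 0 H
  atom 5: C, bond orders sum to 4 (valence 4) → 0 H
  atom 6: I (halogen, monovalent) → 0 H
  atom 7: C, bond orders sum to 4 (valence 4) → 0 H
  atom 8: C, bond orders sum to 4 (valence 4) → 0 H
  atom 9: O, bond orders sum to 2 (valence 2) → 0 H
  atom 10: O, bond orders sum to 2 (valence 2) → 0 H
  atom 11: C, bond orders sum to 1 (valence 4) → 3 H
  atom 12: C, bond orders sum to 4 (valence 4) → 0 H
  atom 13: F (halogen, monovalent) → 0 H
  atom 14: C, bond orders sum to 4 (valence 4) → 0 H
  atom 15: C, bond orders sum to 4 (valence 4) → 0 H
  atom 16: C, bond orders sum to 1 (valence 4) → 3 H
  atom 17: C, bond orders sum to 4 (valence 4) → 0 H
  atom 18: N, bond orders sum to 1 (valence 3) → 2 H
  atom 19: O, bond orders sum to 2 (valence 2) → 0 H
Totals → C:11, H:9, F:1, I:1, N:1, O:5.

C11H9FINO5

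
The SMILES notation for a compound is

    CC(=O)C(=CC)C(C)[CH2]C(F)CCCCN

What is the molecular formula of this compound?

C13H24FNO

Walk through each heavy atom and fill implicit hydrogens from standard valence (C 4, N 3, O 2, S 2, halogen 1):
  atom 1: C, bond orders sum to 1 (valence 4) → 3 H
  atom 2: C, bond orders sum to 4 (valence 4) → 0 H
  atom 3: O, bond orders sum to 2 (valence 2) → 0 H
  atom 4: C, bond orders sum to 4 (valence 4) → 0 H
  atom 5: C, bond orders sum to 3 (valence 4) → 1 H
  atom 6: C, bond orders sum to 1 (valence 4) → 3 H
  atom 7: C, bond orders sum to 3 (valence 4) → 1 H
  atom 8: C, bond orders sum to 1 (valence 4) → 3 H
  atom 9: C with explicit H count 2
  atom 10: C, bond orders sum to 3 (valence 4) → 1 H
  atom 11: F (halogen, monovalent) → 0 H
  atom 12: C, bond orders sum to 2 (valence 4) → 2 H
  atom 13: C, bond orders sum to 2 (valence 4) → 2 H
  atom 14: C, bond orders sum to 2 (valence 4) → 2 H
  atom 15: C, bond orders sum to 2 (valence 4) → 2 H
  atom 16: N, bond orders sum to 1 (valence 3) → 2 H
Totals → C:13, H:24, F:1, N:1, O:1.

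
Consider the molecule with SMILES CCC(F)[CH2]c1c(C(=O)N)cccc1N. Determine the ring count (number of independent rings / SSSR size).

In SMILES, each pair of matching ring-closure digits denotes one ring-closing bond; the number of such bonds equals the number of independent rings.
Ring-closure bonds here: 1.

1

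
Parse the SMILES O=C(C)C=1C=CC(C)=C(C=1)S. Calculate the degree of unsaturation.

Molecular formula: C9H10OS.
DoU = (2C + 2 + N − H − X) / 2, where X is the halogen count and O/S are ignored.
    = (2·9 + 2 + 0 − 10 − 0) / 2 = 10 / 2 = 5.

5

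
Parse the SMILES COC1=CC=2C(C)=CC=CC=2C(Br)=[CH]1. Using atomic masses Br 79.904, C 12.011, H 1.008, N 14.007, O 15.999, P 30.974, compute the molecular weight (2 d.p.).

251.12 g/mol

First, the molecular formula is C12H11BrO (counting implicit H from valence).
  Br: 1 × 79.904 = 79.904
  C: 12 × 12.011 = 144.132
  H: 11 × 1.008 = 11.088
  O: 1 × 15.999 = 15.999
Sum: 1×79.904 + 12×12.011 + 11×1.008 + 1×15.999 = 251.123 → 251.12 g/mol.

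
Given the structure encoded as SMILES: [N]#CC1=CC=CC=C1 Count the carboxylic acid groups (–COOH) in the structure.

Scan the SMILES for the carboxylic acid motif — none present.
Groups that are present: 1 nitrile.

0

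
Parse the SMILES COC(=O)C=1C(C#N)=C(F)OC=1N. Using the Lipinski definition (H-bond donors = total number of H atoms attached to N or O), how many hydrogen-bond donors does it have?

Donors: find every N or O and count the H atoms it carries.
  atom 2 (O): bond orders sum to 2 → 0 H
  atom 4 (O): bond orders sum to 2 → 0 H
  atom 8 (N): bond orders sum to 3 → 0 H
  atom 11 (O): bond orders sum to 2 → 0 H
  atom 13 (N): bond orders sum to 1 → 2 H
Lipinski HBD = 2.

2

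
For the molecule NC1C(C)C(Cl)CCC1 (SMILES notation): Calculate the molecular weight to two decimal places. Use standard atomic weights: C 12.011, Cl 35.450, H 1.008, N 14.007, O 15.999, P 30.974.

147.65 g/mol

First, the molecular formula is C7H14ClN (counting implicit H from valence).
  C: 7 × 12.011 = 84.077
  Cl: 1 × 35.450 = 35.450
  H: 14 × 1.008 = 14.112
  N: 1 × 14.007 = 14.007
Sum: 7×12.011 + 1×35.450 + 14×1.008 + 1×14.007 = 147.646 → 147.65 g/mol.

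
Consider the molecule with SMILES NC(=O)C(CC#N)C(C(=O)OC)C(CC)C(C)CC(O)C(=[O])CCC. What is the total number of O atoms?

Scan the SMILES for O atoms (remember two-letter symbols like Cl and Br are single atoms).
Oxygen count: 5.

5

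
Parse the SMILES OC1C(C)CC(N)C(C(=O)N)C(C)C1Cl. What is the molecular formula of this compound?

Walk through each heavy atom and fill implicit hydrogens from standard valence (C 4, N 3, O 2, S 2, halogen 1):
  atom 1: O, bond orders sum to 1 (valence 2) → 1 H
  atom 2: C, bond orders sum to 3 (valence 4) → 1 H
  atom 3: C, bond orders sum to 3 (valence 4) → 1 H
  atom 4: C, bond orders sum to 1 (valence 4) → 3 H
  atom 5: C, bond orders sum to 2 (valence 4) → 2 H
  atom 6: C, bond orders sum to 3 (valence 4) → 1 H
  atom 7: N, bond orders sum to 1 (valence 3) → 2 H
  atom 8: C, bond orders sum to 3 (valence 4) → 1 H
  atom 9: C, bond orders sum to 4 (valence 4) → 0 H
  atom 10: O, bond orders sum to 2 (valence 2) → 0 H
  atom 11: N, bond orders sum to 1 (valence 3) → 2 H
  atom 12: C, bond orders sum to 3 (valence 4) → 1 H
  atom 13: C, bond orders sum to 1 (valence 4) → 3 H
  atom 14: C, bond orders sum to 3 (valence 4) → 1 H
  atom 15: Cl (halogen, monovalent) → 0 H
Totals → C:10, H:19, Cl:1, N:2, O:2.
In Hill order: C10H19ClN2O2.

C10H19ClN2O2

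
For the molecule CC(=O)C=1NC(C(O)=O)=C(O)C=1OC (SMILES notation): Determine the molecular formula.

Walk through each heavy atom and fill implicit hydrogens from standard valence (C 4, N 3, O 2, S 2, halogen 1):
  atom 1: C, bond orders sum to 1 (valence 4) → 3 H
  atom 2: C, bond orders sum to 4 (valence 4) → 0 H
  atom 3: O, bond orders sum to 2 (valence 2) → 0 H
  atom 4: C, bond orders sum to 4 (valence 4) → 0 H
  atom 5: N, bond orders sum to 2 (valence 3) → 1 H
  atom 6: C, bond orders sum to 4 (valence 4) → 0 H
  atom 7: C, bond orders sum to 4 (valence 4) → 0 H
  atom 8: O, bond orders sum to 1 (valence 2) → 1 H
  atom 9: O, bond orders sum to 2 (valence 2) → 0 H
  atom 10: C, bond orders sum to 4 (valence 4) → 0 H
  atom 11: O, bond orders sum to 1 (valence 2) → 1 H
  atom 12: C, bond orders sum to 4 (valence 4) → 0 H
  atom 13: O, bond orders sum to 2 (valence 2) → 0 H
  atom 14: C, bond orders sum to 1 (valence 4) → 3 H
Totals → C:8, H:9, N:1, O:5.
In Hill order: C8H9NO5.

C8H9NO5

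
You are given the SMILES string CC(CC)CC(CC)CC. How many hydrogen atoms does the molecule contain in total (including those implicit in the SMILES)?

Walk through each heavy atom and fill implicit hydrogens from standard valence (C 4, N 3, O 2, S 2, halogen 1):
  atom 1: C, bond orders sum to 1 (valence 4) → 3 H
  atom 2: C, bond orders sum to 3 (valence 4) → 1 H
  atom 3: C, bond orders sum to 2 (valence 4) → 2 H
  atom 4: C, bond orders sum to 1 (valence 4) → 3 H
  atom 5: C, bond orders sum to 2 (valence 4) → 2 H
  atom 6: C, bond orders sum to 3 (valence 4) → 1 H
  atom 7: C, bond orders sum to 2 (valence 4) → 2 H
  atom 8: C, bond orders sum to 1 (valence 4) → 3 H
  atom 9: C, bond orders sum to 2 (valence 4) → 2 H
  atom 10: C, bond orders sum to 1 (valence 4) → 3 H
Total hydrogens: 22.

22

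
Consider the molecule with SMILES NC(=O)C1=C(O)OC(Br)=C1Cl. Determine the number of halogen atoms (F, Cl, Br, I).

2

Halogen atoms appear at heavy-atom positions 9, 11 (1×Br, 1×Cl).
Other groups present: 1 amide, 1 hydroxyl.
Halogen count: 2.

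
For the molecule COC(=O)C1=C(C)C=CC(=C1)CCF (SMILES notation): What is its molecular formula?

Walk through each heavy atom and fill implicit hydrogens from standard valence (C 4, N 3, O 2, S 2, halogen 1):
  atom 1: C, bond orders sum to 1 (valence 4) → 3 H
  atom 2: O, bond orders sum to 2 (valence 2) → 0 H
  atom 3: C, bond orders sum to 4 (valence 4) → 0 H
  atom 4: O, bond orders sum to 2 (valence 2) → 0 H
  atom 5: C, bond orders sum to 4 (valence 4) → 0 H
  atom 6: C, bond orders sum to 4 (valence 4) → 0 H
  atom 7: C, bond orders sum to 1 (valence 4) → 3 H
  atom 8: C, bond orders sum to 3 (valence 4) → 1 H
  atom 9: C, bond orders sum to 3 (valence 4) → 1 H
  atom 10: C, bond orders sum to 4 (valence 4) → 0 H
  atom 11: C, bond orders sum to 3 (valence 4) → 1 H
  atom 12: C, bond orders sum to 2 (valence 4) → 2 H
  atom 13: C, bond orders sum to 2 (valence 4) → 2 H
  atom 14: F (halogen, monovalent) → 0 H
Totals → C:11, H:13, F:1, O:2.
In Hill order: C11H13FO2.

C11H13FO2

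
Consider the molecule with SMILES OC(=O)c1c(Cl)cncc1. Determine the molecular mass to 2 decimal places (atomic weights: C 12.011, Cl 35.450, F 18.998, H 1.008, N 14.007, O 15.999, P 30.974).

157.55 g/mol

First, the molecular formula is C6H4ClNO2 (counting implicit H from valence).
  C: 6 × 12.011 = 72.066
  Cl: 1 × 35.450 = 35.450
  H: 4 × 1.008 = 4.032
  N: 1 × 14.007 = 14.007
  O: 2 × 15.999 = 31.998
Sum: 6×12.011 + 1×35.450 + 4×1.008 + 1×14.007 + 2×15.999 = 157.553 → 157.55 g/mol.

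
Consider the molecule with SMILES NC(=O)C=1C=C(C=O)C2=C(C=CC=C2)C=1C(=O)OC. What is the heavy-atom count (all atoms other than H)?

19

Every atom symbol written in the SMILES (organic subset) is one heavy atom; implicit H are not written.
Heavy atoms by element → C:14, N:1, O:4.
Total: 19.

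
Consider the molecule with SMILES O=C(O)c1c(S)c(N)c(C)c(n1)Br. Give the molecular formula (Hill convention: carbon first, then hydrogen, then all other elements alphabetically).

C7H7BrN2O2S

Walk through each heavy atom and fill implicit hydrogens from standard valence (C 4, N 3, O 2, S 2, halogen 1); for lowercase aromatic atoms, an aromatic c carries 1 H when it has two neighbours and 0 H with three, and aromatic n carries 0 H:
  atom 1: O, bond orders sum to 2 (valence 2) → 0 H
  atom 2: C, bond orders sum to 4 (valence 4) → 0 H
  atom 3: O, bond orders sum to 1 (valence 2) → 1 H
  atom 4: aromatic c, 3 neighbours → 0 H
  atom 5: aromatic c, 3 neighbours → 0 H
  atom 6: S, bond orders sum to 1 (valence 2) → 1 H
  atom 7: aromatic c, 3 neighbours → 0 H
  atom 8: N, bond orders sum to 1 (valence 3) → 2 H
  atom 9: aromatic c, 3 neighbours → 0 H
  atom 10: C, bond orders sum to 1 (valence 4) → 3 H
  atom 11: aromatic c, 3 neighbours → 0 H
  atom 12: aromatic n, 2 neighbours → 0 H
  atom 13: Br (halogen, monovalent) → 0 H
Totals → C:7, H:7, Br:1, N:2, O:2, S:1.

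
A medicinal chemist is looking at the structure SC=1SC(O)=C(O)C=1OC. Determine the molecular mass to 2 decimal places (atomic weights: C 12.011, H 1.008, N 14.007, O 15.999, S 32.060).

First, the molecular formula is C5H6O3S2 (counting implicit H from valence).
  C: 5 × 12.011 = 60.055
  H: 6 × 1.008 = 6.048
  O: 3 × 15.999 = 47.997
  S: 2 × 32.060 = 64.120
Sum: 5×12.011 + 6×1.008 + 3×15.999 + 2×32.060 = 178.220 → 178.22 g/mol.

178.22 g/mol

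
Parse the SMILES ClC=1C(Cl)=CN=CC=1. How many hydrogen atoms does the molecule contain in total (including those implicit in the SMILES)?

Walk through each heavy atom and fill implicit hydrogens from standard valence (C 4, N 3, O 2, S 2, halogen 1):
  atom 1: Cl (halogen, monovalent) → 0 H
  atom 2: C, bond orders sum to 4 (valence 4) → 0 H
  atom 3: C, bond orders sum to 4 (valence 4) → 0 H
  atom 4: Cl (halogen, monovalent) → 0 H
  atom 5: C, bond orders sum to 3 (valence 4) → 1 H
  atom 6: N, bond orders sum to 3 (valence 3) → 0 H
  atom 7: C, bond orders sum to 3 (valence 4) → 1 H
  atom 8: C, bond orders sum to 3 (valence 4) → 1 H
Total hydrogens: 3.

3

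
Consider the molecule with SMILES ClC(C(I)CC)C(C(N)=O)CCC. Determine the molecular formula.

Walk through each heavy atom and fill implicit hydrogens from standard valence (C 4, N 3, O 2, S 2, halogen 1):
  atom 1: Cl (halogen, monovalent) → 0 H
  atom 2: C, bond orders sum to 3 (valence 4) → 1 H
  atom 3: C, bond orders sum to 3 (valence 4) → 1 H
  atom 4: I (halogen, monovalent) → 0 H
  atom 5: C, bond orders sum to 2 (valence 4) → 2 H
  atom 6: C, bond orders sum to 1 (valence 4) → 3 H
  atom 7: C, bond orders sum to 3 (valence 4) → 1 H
  atom 8: C, bond orders sum to 4 (valence 4) → 0 H
  atom 9: N, bond orders sum to 1 (valence 3) → 2 H
  atom 10: O, bond orders sum to 2 (valence 2) → 0 H
  atom 11: C, bond orders sum to 2 (valence 4) → 2 H
  atom 12: C, bond orders sum to 2 (valence 4) → 2 H
  atom 13: C, bond orders sum to 1 (valence 4) → 3 H
Totals → C:9, H:17, Cl:1, I:1, N:1, O:1.

C9H17ClINO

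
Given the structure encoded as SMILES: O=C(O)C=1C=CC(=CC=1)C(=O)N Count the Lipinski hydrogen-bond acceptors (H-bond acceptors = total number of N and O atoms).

4

N atoms: 1; O atoms: 3.
Lipinski HBA = 1 + 3 = 4.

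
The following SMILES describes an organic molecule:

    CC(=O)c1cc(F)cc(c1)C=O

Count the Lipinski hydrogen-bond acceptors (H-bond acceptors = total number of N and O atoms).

N atoms: 0; O atoms: 2.
Lipinski HBA = 0 + 2 = 2.

2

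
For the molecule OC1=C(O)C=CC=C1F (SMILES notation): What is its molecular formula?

C6H5FO2

Walk through each heavy atom and fill implicit hydrogens from standard valence (C 4, N 3, O 2, S 2, halogen 1):
  atom 1: O, bond orders sum to 1 (valence 2) → 1 H
  atom 2: C, bond orders sum to 4 (valence 4) → 0 H
  atom 3: C, bond orders sum to 4 (valence 4) → 0 H
  atom 4: O, bond orders sum to 1 (valence 2) → 1 H
  atom 5: C, bond orders sum to 3 (valence 4) → 1 H
  atom 6: C, bond orders sum to 3 (valence 4) → 1 H
  atom 7: C, bond orders sum to 3 (valence 4) → 1 H
  atom 8: C, bond orders sum to 4 (valence 4) → 0 H
  atom 9: F (halogen, monovalent) → 0 H
Totals → C:6, H:5, F:1, O:2.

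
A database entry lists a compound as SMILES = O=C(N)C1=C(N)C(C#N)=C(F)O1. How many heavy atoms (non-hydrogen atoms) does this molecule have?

Every atom symbol written in the SMILES (organic subset) is one heavy atom; implicit H are not written.
Heavy atoms by element → C:6, F:1, N:3, O:2.
Total: 12.

12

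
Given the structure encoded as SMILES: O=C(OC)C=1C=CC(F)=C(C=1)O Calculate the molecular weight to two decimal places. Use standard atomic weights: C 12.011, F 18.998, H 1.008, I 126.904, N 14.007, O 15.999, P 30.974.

First, the molecular formula is C8H7FO3 (counting implicit H from valence).
  C: 8 × 12.011 = 96.088
  F: 1 × 18.998 = 18.998
  H: 7 × 1.008 = 7.056
  O: 3 × 15.999 = 47.997
Sum: 8×12.011 + 1×18.998 + 7×1.008 + 3×15.999 = 170.139 → 170.14 g/mol.

170.14 g/mol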